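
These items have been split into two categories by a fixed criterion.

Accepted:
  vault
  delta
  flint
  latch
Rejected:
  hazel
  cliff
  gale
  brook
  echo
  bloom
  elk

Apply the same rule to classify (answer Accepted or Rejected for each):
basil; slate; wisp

Rejected, Accepted, Rejected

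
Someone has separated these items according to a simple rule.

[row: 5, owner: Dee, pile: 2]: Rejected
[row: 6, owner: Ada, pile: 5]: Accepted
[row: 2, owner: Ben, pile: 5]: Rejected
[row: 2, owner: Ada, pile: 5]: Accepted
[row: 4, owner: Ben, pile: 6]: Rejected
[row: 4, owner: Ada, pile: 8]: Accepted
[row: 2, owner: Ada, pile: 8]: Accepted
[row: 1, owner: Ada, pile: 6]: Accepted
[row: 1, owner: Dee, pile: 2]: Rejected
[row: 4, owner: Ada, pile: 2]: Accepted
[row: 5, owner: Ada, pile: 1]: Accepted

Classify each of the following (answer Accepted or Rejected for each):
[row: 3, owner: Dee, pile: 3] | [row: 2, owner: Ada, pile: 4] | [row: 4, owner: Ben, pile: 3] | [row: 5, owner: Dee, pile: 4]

All 'Accepted' examples share one property — owner is Ada — and every 'Rejected' example lacks it.
[row: 3, owner: Dee, pile: 3] — owner is Dee, hence Rejected. [row: 2, owner: Ada, pile: 4] — owner is Ada, hence Accepted. [row: 4, owner: Ben, pile: 3] — owner is Ben, hence Rejected. [row: 5, owner: Dee, pile: 4] — owner is Dee, hence Rejected.

Rejected, Accepted, Rejected, Rejected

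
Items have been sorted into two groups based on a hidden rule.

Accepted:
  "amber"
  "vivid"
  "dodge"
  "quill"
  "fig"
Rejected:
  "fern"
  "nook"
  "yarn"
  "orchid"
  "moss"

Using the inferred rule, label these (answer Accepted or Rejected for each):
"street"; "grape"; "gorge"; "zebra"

Rejected, Accepted, Accepted, Accepted

All 'Accepted' examples share one property — odd length — and every 'Rejected' example lacks it.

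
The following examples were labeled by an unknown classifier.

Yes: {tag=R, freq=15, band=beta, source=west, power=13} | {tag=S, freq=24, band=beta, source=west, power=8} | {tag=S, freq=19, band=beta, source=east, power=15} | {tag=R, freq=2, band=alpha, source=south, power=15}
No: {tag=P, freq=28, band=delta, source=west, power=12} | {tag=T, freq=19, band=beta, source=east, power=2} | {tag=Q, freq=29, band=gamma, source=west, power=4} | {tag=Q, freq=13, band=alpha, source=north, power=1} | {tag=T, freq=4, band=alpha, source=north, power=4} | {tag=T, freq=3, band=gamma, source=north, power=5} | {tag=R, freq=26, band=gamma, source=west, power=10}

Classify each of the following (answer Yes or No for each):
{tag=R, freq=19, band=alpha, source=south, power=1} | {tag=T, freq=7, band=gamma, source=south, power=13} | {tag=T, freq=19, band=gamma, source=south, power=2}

The classifier is using: tag is S OR power ≥ 13.
{tag=R, freq=19, band=alpha, source=south, power=1}: tag is R, power = 1, lacks this property → No.
{tag=T, freq=7, band=gamma, source=south, power=13}: tag is T, power = 13, has this property → Yes.
{tag=T, freq=19, band=gamma, source=south, power=2}: tag is T, power = 2, lacks this property → No.

No, Yes, No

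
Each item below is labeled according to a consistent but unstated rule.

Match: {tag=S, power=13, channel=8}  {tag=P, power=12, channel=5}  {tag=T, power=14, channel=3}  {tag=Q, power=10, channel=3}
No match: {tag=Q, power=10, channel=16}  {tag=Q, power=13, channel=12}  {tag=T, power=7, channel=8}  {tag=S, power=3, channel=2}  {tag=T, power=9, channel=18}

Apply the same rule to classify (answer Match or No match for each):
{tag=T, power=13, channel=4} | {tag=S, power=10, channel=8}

The distinguishing property — channel ≤ 8 AND power ≥ 9 — holds for all the 'Match' cases and none of the 'No match' cases.
{tag=T, power=13, channel=4}: channel = 4, power = 13 — passes, so Match.
{tag=S, power=10, channel=8}: channel = 8, power = 10 — passes, so Match.

Match, Match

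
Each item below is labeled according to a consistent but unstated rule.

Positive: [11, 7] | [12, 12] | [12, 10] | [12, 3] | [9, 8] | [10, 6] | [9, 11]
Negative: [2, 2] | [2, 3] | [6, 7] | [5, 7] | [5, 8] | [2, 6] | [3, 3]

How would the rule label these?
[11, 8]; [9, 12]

Positive, Positive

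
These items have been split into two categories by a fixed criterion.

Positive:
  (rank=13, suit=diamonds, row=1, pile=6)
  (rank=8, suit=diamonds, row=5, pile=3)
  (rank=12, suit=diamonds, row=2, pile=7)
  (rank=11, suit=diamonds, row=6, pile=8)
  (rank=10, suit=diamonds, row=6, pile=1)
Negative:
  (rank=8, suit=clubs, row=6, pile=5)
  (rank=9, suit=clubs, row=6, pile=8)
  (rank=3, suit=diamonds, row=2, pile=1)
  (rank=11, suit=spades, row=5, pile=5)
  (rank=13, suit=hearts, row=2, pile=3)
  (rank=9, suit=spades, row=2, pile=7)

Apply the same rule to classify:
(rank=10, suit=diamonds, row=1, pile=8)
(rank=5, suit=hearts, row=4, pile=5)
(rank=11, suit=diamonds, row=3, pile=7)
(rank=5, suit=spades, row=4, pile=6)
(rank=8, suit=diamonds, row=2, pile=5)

All 'Positive' examples share one property — suit is diamonds AND rank ≥ 8 — and every 'Negative' example lacks it.

Positive, Negative, Positive, Negative, Positive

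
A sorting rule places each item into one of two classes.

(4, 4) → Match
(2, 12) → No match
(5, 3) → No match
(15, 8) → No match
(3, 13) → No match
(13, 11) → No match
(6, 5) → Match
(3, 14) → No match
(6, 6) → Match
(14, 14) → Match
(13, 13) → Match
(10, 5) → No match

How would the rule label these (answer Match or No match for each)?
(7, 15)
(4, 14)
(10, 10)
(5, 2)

No match, No match, Match, No match

'Match' ⟺ |first − second| ≤ 1.
No match: (7, 15), since |7−15| = 8. No match: (4, 14), since |4−14| = 10. Match: (10, 10), since |10−10| = 0. No match: (5, 2), since |5−2| = 3.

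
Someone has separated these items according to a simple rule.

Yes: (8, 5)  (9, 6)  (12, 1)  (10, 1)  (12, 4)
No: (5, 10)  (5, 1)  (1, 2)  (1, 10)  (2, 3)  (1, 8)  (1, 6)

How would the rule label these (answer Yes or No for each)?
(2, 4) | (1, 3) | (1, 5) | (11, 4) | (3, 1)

No, No, No, Yes, No

Every 'Yes' example satisfies: first ≥ 6. None of the 'No' examples do.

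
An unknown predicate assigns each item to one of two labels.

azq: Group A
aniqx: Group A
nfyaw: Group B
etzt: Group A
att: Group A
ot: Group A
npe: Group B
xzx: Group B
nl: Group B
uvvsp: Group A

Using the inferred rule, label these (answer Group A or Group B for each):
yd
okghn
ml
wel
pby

Group B, Group A, Group B, Group B, Group B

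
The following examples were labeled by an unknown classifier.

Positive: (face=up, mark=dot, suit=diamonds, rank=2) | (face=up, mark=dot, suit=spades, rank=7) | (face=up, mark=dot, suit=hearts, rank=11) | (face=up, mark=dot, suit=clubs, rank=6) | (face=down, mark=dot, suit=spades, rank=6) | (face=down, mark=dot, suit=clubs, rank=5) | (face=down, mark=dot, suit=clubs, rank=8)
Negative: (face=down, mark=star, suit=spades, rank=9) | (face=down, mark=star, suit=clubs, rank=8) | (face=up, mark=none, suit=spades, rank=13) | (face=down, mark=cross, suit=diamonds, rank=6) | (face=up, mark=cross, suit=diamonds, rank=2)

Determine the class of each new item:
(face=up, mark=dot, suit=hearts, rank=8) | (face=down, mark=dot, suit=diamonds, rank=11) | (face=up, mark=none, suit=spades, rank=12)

Positive, Positive, Negative

The common property of the 'Positive' items is: mark is dot. No 'Negative' item has it.
(face=up, mark=dot, suit=hearts, rank=8): mark is dot, satisfies this → Positive.
(face=down, mark=dot, suit=diamonds, rank=11): mark is dot, satisfies this → Positive.
(face=up, mark=none, suit=spades, rank=12): mark is none, lacks this property → Negative.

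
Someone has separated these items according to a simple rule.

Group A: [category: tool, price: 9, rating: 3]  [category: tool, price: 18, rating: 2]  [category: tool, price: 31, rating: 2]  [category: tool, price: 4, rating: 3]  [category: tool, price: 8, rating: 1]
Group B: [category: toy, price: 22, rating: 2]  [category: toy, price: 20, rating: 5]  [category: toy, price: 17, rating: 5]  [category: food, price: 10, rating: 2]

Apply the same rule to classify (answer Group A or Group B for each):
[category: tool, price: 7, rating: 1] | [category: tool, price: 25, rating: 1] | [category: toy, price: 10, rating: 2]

Group A, Group A, Group B

The common property of the 'Group A' items is: category is tool. No 'Group B' item has it.
[category: tool, price: 7, rating: 1]: category is tool — satisfies this, so Group A.
[category: tool, price: 25, rating: 1]: category is tool — satisfies this, so Group A.
[category: toy, price: 10, rating: 2]: category is toy — doesn't match, so Group B.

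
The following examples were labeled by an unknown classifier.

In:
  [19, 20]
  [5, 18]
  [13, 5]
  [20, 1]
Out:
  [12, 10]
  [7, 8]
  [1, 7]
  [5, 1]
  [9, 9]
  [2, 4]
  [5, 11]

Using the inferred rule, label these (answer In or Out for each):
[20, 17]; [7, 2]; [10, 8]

In, Out, Out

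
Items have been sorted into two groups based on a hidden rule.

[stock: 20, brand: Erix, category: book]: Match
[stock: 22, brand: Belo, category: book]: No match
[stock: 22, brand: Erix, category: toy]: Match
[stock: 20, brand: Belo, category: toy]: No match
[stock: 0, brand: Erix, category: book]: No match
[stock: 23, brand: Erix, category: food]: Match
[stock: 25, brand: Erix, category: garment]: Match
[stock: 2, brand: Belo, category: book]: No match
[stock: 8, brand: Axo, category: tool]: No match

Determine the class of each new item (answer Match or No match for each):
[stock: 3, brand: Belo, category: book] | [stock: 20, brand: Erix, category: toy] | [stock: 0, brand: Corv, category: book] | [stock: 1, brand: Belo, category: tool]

The pattern is that an item is 'Match' exactly when: brand is Erix AND stock ≥ 2.
[stock: 3, brand: Belo, category: book] — brand is Belo, stock = 3, hence No match. [stock: 20, brand: Erix, category: toy] — brand is Erix, stock = 20, hence Match. [stock: 0, brand: Corv, category: book] — brand is Corv, stock = 0, hence No match. [stock: 1, brand: Belo, category: tool] — brand is Belo, stock = 1, hence No match.

No match, Match, No match, No match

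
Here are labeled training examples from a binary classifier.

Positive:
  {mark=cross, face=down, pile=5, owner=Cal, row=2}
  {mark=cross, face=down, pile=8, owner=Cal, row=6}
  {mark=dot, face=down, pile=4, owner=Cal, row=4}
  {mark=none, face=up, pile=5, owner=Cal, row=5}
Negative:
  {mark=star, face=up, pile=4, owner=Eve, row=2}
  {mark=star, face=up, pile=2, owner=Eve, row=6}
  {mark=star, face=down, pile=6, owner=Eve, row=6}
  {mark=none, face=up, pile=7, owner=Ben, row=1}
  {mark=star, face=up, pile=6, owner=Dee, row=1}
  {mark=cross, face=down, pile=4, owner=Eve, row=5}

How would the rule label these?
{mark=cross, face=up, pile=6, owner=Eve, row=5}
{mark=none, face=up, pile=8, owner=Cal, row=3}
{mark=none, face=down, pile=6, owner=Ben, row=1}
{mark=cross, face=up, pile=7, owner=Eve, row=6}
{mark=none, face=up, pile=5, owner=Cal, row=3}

Rule: owner is Cal. This holds for each 'Positive' example and fails for each 'Negative' one.
{mark=cross, face=up, pile=6, owner=Eve, row=5} — owner is Eve, hence Negative.
{mark=none, face=up, pile=8, owner=Cal, row=3} — owner is Cal, hence Positive.
{mark=none, face=down, pile=6, owner=Ben, row=1} — owner is Ben, hence Negative.
{mark=cross, face=up, pile=7, owner=Eve, row=6} — owner is Eve, hence Negative.
{mark=none, face=up, pile=5, owner=Cal, row=3} — owner is Cal, hence Positive.

Negative, Positive, Negative, Negative, Positive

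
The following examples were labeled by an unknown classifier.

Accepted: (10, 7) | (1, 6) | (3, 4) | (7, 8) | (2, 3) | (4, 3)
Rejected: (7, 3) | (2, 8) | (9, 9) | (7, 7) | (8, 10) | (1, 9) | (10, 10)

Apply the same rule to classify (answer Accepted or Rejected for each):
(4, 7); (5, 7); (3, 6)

Accepted, Rejected, Accepted

The classifier is using: sum is odd.
Accepted: (4, 7), since 4+7 = 11.
Rejected: (5, 7), since 5+7 = 12.
Accepted: (3, 6), since 3+6 = 9.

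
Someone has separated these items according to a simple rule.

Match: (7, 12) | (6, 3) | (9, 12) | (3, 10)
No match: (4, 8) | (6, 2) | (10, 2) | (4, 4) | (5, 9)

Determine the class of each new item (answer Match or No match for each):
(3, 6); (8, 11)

The rule appears to be: sum is odd.
(3, 6): Match (3+6 = 9). (8, 11): Match (8+11 = 19).

Match, Match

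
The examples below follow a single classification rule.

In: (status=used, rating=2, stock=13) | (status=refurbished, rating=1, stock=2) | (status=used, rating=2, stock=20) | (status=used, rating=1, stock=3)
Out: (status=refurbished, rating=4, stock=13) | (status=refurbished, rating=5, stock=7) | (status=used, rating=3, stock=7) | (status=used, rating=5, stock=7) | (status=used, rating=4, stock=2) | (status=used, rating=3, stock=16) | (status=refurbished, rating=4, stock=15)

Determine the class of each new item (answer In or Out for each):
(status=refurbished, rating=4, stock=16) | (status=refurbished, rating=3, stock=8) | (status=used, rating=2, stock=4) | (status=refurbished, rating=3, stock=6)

Out, Out, In, Out

The pattern is that an item is 'In' exactly when: rating ≤ 2.
Out: (status=refurbished, rating=4, stock=16), since rating = 4.
Out: (status=refurbished, rating=3, stock=8), since rating = 3.
In: (status=used, rating=2, stock=4), since rating = 2.
Out: (status=refurbished, rating=3, stock=6), since rating = 3.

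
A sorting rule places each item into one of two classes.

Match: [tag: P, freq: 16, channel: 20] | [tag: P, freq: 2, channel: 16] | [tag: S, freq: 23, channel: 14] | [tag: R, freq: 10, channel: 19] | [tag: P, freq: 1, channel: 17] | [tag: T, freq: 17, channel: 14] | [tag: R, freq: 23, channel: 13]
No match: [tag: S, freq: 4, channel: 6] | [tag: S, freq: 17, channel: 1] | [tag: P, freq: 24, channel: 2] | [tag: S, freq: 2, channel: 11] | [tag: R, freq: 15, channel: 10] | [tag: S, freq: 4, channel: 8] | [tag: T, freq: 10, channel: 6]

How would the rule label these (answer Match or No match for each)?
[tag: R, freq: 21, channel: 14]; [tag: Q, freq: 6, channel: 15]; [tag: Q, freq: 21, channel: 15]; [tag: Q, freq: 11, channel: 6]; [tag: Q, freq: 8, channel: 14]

The distinguishing property — channel ≥ 13 — holds for all the 'Match' cases and none of the 'No match' cases.
Match: [tag: R, freq: 21, channel: 14], since channel = 14.
Match: [tag: Q, freq: 6, channel: 15], since channel = 15.
Match: [tag: Q, freq: 21, channel: 15], since channel = 15.
No match: [tag: Q, freq: 11, channel: 6], since channel = 6.
Match: [tag: Q, freq: 8, channel: 14], since channel = 14.

Match, Match, Match, No match, Match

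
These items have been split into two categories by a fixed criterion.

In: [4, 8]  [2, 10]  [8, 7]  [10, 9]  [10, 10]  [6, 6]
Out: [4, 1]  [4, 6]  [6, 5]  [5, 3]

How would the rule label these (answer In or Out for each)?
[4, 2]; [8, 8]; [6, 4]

Out, In, Out

A rule that fits every label: sum ≥ 12 — true of each 'In' example, false of each 'Out' one.
Out: [4, 2], since 4+2 = 6. In: [8, 8], since 8+8 = 16. Out: [6, 4], since 6+4 = 10.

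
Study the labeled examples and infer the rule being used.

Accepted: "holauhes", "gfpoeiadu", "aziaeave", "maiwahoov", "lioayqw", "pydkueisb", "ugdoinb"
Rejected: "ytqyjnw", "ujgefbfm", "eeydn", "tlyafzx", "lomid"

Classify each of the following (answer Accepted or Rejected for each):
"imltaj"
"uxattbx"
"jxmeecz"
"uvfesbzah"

Rejected, Rejected, Rejected, Accepted

'Accepted' ⟺ has ≥ 3 vowels.
"imltaj": 2 vowels — doesn't match, so Rejected.
"uxattbx": 2 vowels — doesn't match, so Rejected.
"jxmeecz": 2 vowels — doesn't match, so Rejected.
"uvfesbzah": 3 vowels — matches, so Accepted.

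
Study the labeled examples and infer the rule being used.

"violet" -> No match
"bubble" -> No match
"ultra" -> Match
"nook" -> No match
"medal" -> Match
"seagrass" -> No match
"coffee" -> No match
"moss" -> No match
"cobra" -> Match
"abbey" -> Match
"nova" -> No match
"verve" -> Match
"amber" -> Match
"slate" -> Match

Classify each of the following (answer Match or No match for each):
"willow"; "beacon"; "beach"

The classifier is using: odd length.
"willow": length 6 — doesn't qualify, so No match. "beacon": length 6 — doesn't qualify, so No match. "beach": length 5 — checks out, so Match.

No match, No match, Match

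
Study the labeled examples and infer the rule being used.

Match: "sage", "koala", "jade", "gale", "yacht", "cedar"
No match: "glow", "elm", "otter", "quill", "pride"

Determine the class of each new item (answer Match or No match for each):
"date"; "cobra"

The rule appears to be: contains 'a'.
"date" — has 'a', hence Match. "cobra" — has 'a', hence Match.

Match, Match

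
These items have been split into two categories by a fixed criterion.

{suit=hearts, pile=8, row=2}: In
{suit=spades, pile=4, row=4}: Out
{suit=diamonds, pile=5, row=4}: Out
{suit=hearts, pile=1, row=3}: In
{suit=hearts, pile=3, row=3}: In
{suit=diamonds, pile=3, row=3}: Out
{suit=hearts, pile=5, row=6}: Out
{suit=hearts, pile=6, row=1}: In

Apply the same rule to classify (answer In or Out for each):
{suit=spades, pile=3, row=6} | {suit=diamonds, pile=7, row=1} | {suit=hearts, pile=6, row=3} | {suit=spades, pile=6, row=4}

The simplest hypothesis consistent with all the labels is: suit is hearts AND row ≤ 3.
{suit=spades, pile=3, row=6}: suit is spades, row = 6 — lacks this property, so Out.
{suit=diamonds, pile=7, row=1}: suit is diamonds, row = 1 — lacks this property, so Out.
{suit=hearts, pile=6, row=3}: suit is hearts, row = 3 — qualifies, so In.
{suit=spades, pile=6, row=4}: suit is spades, row = 4 — lacks this property, so Out.

Out, Out, In, Out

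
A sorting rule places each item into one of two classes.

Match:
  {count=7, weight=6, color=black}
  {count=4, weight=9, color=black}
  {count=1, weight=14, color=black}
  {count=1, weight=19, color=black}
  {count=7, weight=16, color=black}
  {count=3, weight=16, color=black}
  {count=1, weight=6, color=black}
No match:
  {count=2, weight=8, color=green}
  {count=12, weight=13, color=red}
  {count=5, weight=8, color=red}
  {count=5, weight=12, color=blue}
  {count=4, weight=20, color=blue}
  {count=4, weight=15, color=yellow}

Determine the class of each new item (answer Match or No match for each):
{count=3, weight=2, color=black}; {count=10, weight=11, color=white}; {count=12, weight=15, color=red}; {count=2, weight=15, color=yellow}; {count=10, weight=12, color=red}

Match, No match, No match, No match, No match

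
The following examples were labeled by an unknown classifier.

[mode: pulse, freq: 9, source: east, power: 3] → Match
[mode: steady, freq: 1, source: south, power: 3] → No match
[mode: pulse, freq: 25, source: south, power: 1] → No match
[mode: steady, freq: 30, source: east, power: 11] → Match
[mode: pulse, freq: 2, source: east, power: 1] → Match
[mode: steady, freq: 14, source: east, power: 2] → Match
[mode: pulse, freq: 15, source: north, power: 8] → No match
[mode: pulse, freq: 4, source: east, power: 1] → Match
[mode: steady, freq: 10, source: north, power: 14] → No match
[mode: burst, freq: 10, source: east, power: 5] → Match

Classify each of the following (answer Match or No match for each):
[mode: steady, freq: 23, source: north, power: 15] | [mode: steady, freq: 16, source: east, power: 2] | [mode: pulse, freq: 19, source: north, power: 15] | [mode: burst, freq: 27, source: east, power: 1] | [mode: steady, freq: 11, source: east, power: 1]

No match, Match, No match, Match, Match

The classifier is using: source is east.
No match: [mode: steady, freq: 23, source: north, power: 15], since source is north. Match: [mode: steady, freq: 16, source: east, power: 2], since source is east. No match: [mode: pulse, freq: 19, source: north, power: 15], since source is north. Match: [mode: burst, freq: 27, source: east, power: 1], since source is east. Match: [mode: steady, freq: 11, source: east, power: 1], since source is east.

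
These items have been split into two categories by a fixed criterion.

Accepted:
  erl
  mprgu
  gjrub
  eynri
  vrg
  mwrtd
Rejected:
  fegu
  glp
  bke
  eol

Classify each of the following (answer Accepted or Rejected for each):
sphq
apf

Rejected, Rejected

The distinguishing property — contains 'r' — holds for all the 'Accepted' cases and none of the 'Rejected' cases.
Rejected: sphq, since no 'r'. Rejected: apf, since no 'r'.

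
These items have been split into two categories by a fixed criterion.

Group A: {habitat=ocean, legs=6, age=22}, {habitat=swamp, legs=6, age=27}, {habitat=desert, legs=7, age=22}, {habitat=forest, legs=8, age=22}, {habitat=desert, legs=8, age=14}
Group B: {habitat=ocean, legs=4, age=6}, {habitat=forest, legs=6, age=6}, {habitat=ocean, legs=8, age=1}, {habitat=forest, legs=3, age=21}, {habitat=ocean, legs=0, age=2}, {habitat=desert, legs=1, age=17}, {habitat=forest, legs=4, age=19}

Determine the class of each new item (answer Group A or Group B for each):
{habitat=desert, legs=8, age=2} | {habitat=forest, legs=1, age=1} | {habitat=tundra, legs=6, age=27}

The simplest hypothesis consistent with all the labels is: legs ≥ 6 AND age ≥ 14.
{habitat=desert, legs=8, age=2}: legs = 8, age = 2 — does not fit, so Group B.
{habitat=forest, legs=1, age=1}: legs = 1, age = 1 — does not fit, so Group B.
{habitat=tundra, legs=6, age=27}: legs = 6, age = 27 — meets the rule, so Group A.

Group B, Group B, Group A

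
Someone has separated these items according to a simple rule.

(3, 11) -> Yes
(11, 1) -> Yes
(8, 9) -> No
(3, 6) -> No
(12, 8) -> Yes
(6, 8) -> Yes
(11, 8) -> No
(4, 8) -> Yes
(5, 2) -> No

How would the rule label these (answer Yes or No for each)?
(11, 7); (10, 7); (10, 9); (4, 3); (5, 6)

Yes, No, No, No, No

The common property of the 'Yes' items is: sum is even. No 'No' item has it.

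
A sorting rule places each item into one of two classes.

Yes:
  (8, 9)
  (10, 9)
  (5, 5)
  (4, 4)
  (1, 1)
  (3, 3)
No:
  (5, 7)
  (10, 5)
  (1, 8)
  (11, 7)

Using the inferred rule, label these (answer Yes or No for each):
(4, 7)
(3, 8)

Every 'Yes' example satisfies: |first − second| ≤ 1. None of the 'No' examples do.

No, No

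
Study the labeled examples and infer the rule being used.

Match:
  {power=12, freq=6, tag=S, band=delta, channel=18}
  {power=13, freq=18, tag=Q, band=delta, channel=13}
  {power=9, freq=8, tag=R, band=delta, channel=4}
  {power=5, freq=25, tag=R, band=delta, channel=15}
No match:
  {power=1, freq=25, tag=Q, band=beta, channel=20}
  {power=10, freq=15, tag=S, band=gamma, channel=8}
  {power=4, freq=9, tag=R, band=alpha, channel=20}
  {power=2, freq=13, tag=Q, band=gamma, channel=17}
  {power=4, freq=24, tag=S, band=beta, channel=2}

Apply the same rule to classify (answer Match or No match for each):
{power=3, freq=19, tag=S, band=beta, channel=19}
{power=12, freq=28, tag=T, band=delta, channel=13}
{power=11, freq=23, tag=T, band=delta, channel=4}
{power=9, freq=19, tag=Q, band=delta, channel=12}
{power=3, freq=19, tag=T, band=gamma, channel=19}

No match, Match, Match, Match, No match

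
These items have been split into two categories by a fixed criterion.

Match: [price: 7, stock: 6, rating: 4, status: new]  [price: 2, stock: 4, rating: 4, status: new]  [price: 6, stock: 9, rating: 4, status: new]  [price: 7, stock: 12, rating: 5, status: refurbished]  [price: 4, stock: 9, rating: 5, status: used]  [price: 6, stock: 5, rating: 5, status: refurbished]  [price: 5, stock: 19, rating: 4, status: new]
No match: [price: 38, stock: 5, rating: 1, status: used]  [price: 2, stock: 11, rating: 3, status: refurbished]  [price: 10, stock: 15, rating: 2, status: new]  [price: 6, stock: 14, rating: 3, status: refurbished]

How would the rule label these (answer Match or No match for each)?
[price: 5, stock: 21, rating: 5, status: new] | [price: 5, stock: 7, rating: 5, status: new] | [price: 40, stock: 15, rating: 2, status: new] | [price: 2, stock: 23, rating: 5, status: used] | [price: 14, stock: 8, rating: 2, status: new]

Rule: rating ≥ 4. This holds for each 'Match' example and fails for each 'No match' one.

Match, Match, No match, Match, No match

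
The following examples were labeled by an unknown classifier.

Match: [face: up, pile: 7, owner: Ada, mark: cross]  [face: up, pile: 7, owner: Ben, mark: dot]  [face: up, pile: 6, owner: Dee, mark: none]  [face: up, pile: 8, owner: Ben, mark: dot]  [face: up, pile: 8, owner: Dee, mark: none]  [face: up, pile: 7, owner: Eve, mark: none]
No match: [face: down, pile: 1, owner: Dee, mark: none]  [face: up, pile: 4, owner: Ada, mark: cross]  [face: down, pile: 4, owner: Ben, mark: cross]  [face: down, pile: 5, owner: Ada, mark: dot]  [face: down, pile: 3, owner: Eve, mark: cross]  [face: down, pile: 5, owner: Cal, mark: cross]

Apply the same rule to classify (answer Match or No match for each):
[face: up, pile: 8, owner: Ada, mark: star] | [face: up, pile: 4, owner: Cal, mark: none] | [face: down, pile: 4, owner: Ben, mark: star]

Rule: pile ≥ 6. This holds for each 'Match' example and fails for each 'No match' one.
Match: [face: up, pile: 8, owner: Ada, mark: star], since pile = 8.
No match: [face: up, pile: 4, owner: Cal, mark: none], since pile = 4.
No match: [face: down, pile: 4, owner: Ben, mark: star], since pile = 4.

Match, No match, No match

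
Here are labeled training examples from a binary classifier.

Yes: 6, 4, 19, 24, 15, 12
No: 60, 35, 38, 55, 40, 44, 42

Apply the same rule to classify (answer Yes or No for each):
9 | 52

Yes, No

Rule: at most 24. This holds for each 'Yes' example and fails for each 'No' one.
9 — 9 ≤ 24, hence Yes.
52 — 52 > 24, hence No.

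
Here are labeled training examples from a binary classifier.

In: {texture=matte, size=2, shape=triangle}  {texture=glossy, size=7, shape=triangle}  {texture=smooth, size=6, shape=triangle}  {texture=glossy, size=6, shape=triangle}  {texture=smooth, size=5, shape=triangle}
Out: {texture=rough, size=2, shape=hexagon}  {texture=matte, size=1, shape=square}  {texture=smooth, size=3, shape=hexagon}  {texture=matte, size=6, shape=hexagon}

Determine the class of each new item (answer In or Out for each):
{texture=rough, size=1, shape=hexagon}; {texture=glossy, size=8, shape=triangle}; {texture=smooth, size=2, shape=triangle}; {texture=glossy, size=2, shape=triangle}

Out, In, In, In

One predicate separates the groups cleanly: shape is triangle.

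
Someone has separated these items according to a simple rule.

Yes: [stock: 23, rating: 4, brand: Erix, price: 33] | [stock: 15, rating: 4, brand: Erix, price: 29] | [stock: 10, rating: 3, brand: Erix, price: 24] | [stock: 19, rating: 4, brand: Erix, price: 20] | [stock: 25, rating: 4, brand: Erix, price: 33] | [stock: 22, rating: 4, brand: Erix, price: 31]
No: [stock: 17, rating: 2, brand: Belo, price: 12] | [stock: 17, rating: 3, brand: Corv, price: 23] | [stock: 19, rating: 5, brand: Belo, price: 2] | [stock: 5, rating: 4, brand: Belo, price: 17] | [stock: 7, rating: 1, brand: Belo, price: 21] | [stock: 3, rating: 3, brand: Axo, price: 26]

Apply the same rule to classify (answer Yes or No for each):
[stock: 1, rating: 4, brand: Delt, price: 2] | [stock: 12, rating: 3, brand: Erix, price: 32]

Every 'Yes' example satisfies: brand is Erix. None of the 'No' examples do.

No, Yes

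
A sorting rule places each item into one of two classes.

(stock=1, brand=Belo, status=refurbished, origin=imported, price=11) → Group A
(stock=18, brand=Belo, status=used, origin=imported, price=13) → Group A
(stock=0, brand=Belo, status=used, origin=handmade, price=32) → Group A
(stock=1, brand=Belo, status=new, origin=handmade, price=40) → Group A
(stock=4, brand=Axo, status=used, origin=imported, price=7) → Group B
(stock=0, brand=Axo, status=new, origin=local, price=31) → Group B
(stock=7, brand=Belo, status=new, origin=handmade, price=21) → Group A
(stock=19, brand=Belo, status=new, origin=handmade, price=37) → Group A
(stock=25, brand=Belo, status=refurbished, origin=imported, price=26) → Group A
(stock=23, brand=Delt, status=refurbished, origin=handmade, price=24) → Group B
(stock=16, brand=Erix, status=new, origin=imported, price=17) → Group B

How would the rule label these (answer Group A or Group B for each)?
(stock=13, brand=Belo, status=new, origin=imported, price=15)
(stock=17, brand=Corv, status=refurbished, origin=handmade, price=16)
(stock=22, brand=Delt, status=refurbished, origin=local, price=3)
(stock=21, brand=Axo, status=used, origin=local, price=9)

The classifier is using: brand is Belo.

Group A, Group B, Group B, Group B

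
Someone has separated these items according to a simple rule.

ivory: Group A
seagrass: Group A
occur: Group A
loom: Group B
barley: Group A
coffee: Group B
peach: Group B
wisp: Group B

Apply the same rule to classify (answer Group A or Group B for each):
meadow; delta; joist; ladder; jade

Group B, Group B, Group B, Group A, Group B

The simplest hypothesis consistent with all the labels is: contains 'r'.
meadow: no 'r', does not satisfy this → Group B. delta: no 'r', does not satisfy this → Group B. joist: no 'r', does not satisfy this → Group B. ladder: has 'r', has this property → Group A. jade: no 'r', does not satisfy this → Group B.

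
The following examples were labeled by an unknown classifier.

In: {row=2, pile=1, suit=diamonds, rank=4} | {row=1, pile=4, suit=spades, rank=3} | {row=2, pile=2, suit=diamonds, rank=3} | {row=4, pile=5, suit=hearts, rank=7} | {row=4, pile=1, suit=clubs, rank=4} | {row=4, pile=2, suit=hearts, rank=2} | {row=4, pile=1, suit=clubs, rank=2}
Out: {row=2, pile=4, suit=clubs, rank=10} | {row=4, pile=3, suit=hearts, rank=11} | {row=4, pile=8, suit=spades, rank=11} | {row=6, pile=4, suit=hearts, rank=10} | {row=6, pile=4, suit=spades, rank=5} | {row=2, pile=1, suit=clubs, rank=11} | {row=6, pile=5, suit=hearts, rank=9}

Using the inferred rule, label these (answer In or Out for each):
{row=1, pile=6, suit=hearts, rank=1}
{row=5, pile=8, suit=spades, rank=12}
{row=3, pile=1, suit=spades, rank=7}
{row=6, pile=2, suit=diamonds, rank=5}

Every 'In' example satisfies: row ≤ 4 AND rank ≤ 7. None of the 'Out' examples do.

In, Out, In, Out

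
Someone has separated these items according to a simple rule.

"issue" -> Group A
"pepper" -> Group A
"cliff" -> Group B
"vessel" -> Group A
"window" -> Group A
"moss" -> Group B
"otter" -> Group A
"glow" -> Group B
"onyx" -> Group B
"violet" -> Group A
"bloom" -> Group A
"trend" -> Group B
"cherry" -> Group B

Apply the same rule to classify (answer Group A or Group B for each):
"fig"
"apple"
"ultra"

Group B, Group A, Group A

All 'Group A' examples share one property — has ≥ 2 vowels — and every 'Group B' example lacks it.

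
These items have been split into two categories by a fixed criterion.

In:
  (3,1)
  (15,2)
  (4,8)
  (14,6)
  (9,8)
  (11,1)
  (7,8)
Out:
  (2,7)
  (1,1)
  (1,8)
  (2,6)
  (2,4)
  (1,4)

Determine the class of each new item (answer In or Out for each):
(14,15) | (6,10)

In, In

The distinguishing property — first ≥ 3 — holds for all the 'In' cases and none of the 'Out' cases.
In: (14,15), since first 14.
In: (6,10), since first 6.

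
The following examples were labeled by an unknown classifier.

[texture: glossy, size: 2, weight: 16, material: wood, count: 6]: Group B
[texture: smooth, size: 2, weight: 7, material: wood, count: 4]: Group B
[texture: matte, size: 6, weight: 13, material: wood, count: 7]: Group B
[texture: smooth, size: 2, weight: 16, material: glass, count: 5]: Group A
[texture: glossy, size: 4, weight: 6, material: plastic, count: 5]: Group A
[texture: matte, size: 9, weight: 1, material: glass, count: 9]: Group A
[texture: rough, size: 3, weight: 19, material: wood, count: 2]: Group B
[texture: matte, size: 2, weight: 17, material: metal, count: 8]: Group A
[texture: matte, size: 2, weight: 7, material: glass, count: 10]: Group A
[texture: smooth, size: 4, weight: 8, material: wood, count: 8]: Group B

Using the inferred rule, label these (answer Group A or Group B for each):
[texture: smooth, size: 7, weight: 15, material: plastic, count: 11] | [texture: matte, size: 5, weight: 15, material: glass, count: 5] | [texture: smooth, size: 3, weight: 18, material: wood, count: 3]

Checking candidate rules against both groups, what survives is: material is not wood.

Group A, Group A, Group B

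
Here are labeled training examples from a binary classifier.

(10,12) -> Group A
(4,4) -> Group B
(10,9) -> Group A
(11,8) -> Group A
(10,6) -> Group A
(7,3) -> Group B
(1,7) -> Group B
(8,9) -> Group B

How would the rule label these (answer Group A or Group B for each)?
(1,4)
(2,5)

Group B, Group B

The simplest hypothesis consistent with all the labels is: first ≥ 9.
(1,4) — first 1, hence Group B.
(2,5) — first 2, hence Group B.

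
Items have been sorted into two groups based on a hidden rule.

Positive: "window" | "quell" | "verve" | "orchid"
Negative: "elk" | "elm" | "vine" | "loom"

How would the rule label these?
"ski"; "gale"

The simplest hypothesis consistent with all the labels is: length ≥ 5.
"ski" → length 3 → Negative.
"gale" → length 4 → Negative.

Negative, Negative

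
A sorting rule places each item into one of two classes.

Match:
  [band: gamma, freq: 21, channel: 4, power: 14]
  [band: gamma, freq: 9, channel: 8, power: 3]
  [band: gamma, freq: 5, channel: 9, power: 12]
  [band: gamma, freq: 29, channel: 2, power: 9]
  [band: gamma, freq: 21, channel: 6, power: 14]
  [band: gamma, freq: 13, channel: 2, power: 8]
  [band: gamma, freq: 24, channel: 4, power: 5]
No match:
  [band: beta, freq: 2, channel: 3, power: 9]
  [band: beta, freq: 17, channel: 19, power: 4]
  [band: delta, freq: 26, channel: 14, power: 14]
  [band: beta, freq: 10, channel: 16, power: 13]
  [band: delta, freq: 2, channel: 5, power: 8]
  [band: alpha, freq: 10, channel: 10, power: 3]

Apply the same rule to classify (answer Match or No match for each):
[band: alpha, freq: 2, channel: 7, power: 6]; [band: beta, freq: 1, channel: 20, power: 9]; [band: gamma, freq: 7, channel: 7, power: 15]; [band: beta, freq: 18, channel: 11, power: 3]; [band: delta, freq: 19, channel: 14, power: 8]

One predicate separates the groups cleanly: band is gamma.
No match: [band: alpha, freq: 2, channel: 7, power: 6], since band is alpha. No match: [band: beta, freq: 1, channel: 20, power: 9], since band is beta. Match: [band: gamma, freq: 7, channel: 7, power: 15], since band is gamma. No match: [band: beta, freq: 18, channel: 11, power: 3], since band is beta. No match: [band: delta, freq: 19, channel: 14, power: 8], since band is delta.

No match, No match, Match, No match, No match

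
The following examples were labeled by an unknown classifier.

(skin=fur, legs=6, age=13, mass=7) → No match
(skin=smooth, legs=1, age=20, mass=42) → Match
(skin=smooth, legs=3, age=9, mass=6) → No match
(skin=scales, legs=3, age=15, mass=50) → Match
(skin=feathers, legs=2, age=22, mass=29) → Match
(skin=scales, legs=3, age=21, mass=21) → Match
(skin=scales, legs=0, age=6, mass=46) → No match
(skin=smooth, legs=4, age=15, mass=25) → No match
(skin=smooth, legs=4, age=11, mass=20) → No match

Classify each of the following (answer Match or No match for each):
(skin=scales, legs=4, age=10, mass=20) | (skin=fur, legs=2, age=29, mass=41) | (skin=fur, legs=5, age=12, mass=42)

No match, Match, No match

'Match' ⟺ age ≥ 11 AND legs ≤ 3.
(skin=scales, legs=4, age=10, mass=20) — age = 10, legs = 4, hence No match.
(skin=fur, legs=2, age=29, mass=41) — age = 29, legs = 2, hence Match.
(skin=fur, legs=5, age=12, mass=42) — age = 12, legs = 5, hence No match.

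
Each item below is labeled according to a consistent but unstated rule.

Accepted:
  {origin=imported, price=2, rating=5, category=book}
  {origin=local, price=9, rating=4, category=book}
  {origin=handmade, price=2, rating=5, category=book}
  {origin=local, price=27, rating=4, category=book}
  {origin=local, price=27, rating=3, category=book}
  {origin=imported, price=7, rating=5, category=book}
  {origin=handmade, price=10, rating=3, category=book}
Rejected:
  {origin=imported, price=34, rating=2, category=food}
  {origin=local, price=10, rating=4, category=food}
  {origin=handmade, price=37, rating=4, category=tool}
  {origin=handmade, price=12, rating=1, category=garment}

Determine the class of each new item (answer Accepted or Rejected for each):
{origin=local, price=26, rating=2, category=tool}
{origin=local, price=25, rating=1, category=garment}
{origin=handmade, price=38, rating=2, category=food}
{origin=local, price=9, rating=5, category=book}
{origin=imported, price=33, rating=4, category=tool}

Rejected, Rejected, Rejected, Accepted, Rejected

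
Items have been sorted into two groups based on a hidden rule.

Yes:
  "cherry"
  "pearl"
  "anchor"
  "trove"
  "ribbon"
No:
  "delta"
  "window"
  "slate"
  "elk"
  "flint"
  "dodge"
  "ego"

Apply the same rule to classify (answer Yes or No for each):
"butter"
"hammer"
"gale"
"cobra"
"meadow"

The rule appears to be: contains 'r'.
"butter" → has 'r' → Yes.
"hammer" → has 'r' → Yes.
"gale" → no 'r' → No.
"cobra" → has 'r' → Yes.
"meadow" → no 'r' → No.

Yes, Yes, No, Yes, No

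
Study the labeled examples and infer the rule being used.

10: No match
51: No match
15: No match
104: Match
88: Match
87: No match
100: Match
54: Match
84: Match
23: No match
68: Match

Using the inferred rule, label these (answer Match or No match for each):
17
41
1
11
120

The rule appears to be: even AND at least 15.
17 → 17 is odd, 17 ≥ 15 → No match. 41 → 41 is odd, 41 ≥ 15 → No match. 1 → 1 is odd, 1 < 15 → No match. 11 → 11 is odd, 11 < 15 → No match. 120 → 120 is even, 120 ≥ 15 → Match.

No match, No match, No match, No match, Match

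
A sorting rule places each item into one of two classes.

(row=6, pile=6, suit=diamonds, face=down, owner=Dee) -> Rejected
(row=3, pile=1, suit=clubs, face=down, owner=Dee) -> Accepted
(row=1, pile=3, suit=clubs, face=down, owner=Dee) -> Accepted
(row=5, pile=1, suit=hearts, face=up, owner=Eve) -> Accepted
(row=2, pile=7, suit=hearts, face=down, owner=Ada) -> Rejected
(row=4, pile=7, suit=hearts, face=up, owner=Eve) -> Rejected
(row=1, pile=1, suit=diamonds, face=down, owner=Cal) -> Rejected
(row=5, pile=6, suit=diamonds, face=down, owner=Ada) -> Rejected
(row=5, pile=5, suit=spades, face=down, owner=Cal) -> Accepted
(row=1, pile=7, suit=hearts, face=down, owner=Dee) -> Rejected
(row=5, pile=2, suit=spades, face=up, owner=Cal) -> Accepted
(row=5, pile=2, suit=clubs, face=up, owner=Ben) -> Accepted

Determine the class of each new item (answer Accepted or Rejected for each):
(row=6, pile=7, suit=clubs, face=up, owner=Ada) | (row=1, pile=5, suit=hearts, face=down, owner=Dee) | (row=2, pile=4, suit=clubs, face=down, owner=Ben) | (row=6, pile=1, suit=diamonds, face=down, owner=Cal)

The distinguishing property — suit is not diamonds AND pile ≤ 5 — holds for all the 'Accepted' cases and none of the 'Rejected' cases.

Rejected, Accepted, Accepted, Rejected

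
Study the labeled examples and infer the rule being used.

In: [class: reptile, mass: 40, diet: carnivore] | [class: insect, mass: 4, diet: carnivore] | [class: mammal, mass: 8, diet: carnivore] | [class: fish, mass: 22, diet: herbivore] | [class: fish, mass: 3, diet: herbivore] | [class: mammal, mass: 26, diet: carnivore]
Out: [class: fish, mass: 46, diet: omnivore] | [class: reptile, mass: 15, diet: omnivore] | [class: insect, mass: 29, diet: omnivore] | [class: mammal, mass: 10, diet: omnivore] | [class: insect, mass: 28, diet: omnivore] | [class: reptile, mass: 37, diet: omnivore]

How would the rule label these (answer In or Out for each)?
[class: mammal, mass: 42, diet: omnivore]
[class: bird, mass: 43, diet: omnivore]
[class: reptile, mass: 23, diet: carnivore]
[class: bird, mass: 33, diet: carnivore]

Out, Out, In, In

All 'In' examples share one property — diet is not omnivore — and every 'Out' example lacks it.
[class: mammal, mass: 42, diet: omnivore]: Out (diet is omnivore). [class: bird, mass: 43, diet: omnivore]: Out (diet is omnivore). [class: reptile, mass: 23, diet: carnivore]: In (diet is carnivore). [class: bird, mass: 33, diet: carnivore]: In (diet is carnivore).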